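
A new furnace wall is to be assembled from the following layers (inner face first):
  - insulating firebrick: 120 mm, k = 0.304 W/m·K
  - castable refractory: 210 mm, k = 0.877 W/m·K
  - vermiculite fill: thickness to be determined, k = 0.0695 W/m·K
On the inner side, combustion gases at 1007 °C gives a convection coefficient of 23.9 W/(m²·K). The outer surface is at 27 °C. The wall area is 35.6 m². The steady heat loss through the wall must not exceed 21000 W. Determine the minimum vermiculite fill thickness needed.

Thermal resistances in series:
R_inner film = 1/(h_i·A) = 1/(23.9×35.6) = 0.001175 K/W
R_insulating firebrick = L/(kA) = 0.12/(0.304×35.6) = 0.01109 K/W
R_castable refractory = L/(kA) = 0.21/(0.877×35.6) = 0.006726 K/W
Sum of the known resistances R_other = 0.01899 K/W
Required total resistance R_tot = ΔT/Q_allow = 980/21000 = 0.04667 K/W
R_vermiculite fill = R_tot − R_other = 0.02768 K/W
L = R·k·A = 0.02768×0.0695×35.6

L ≈ 68.5 mm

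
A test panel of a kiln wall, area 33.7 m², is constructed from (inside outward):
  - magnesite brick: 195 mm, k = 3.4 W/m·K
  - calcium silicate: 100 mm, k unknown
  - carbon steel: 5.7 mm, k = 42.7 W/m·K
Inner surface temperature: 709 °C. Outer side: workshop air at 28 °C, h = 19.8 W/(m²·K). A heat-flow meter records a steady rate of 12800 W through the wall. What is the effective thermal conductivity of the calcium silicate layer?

Model the wall as resistances in series:
R_magnesite brick = L/(kA) = 0.195/(3.4×33.7) = 0.001702 K/W
R_carbon steel = L/(kA) = 0.0057/(42.7×33.7) = 3.961×10^-6 K/W
R_outer film = 1/(h_o·A) = 1/(19.8×33.7) = 0.001499 K/W
Sum of known resistances R_other = 0.003204 K/W
Total R = ΔT/Q = 681/12800 = 0.0532 K/W
R_calcium silicate = R_total − R_other = 0.05 K/W
k = L/(R·A) = 0.1/(0.05×33.7)

k ≈ 0.0593 W/(m·K)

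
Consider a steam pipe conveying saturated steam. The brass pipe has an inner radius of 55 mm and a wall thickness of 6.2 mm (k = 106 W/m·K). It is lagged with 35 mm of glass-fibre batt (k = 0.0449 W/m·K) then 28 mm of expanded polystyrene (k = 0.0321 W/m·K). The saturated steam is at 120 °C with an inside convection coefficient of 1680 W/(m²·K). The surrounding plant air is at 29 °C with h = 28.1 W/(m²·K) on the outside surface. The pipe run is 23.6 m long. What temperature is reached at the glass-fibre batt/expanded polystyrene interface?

T ≈ 69.9 °C

For a radial system each layer contributes R = ln(r_out/r_in)/(2πkL); films add R = 1/(hA).
R_inner film = 1/(h_i·2πr₁L) = 1/(1680×2π×0.055×23.6) = 7.299×10^-5 K/W
R_brass pipe wall = ln(61.2/55)/(2π×106×23.6) = 6.796×10^-6 K/W
R_glass-fibre batt = ln(96.2/61.2)/(2π×0.0449×23.6) = 0.06793 K/W
R_expanded polystyrene = ln(124.2/96.2)/(2π×0.0321×23.6) = 0.05367 K/W
R_outer film = 1/(h_o·2πr_oL) = 1/(28.1×2π×0.1242×23.6) = 0.001932 K/W
R_total = 0.1236 K/W
Q = ΔT/R_total = 91/0.1236
Q = 736 W
T_interface = T_inner − Q·ΣR(inner→interface) = 120 − 736×0.06801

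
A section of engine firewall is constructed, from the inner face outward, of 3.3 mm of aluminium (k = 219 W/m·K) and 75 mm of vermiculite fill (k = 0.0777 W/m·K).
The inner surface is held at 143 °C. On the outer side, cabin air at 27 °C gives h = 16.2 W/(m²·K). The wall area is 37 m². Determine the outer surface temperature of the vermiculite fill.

T ≈ 34 °C

Model the wall as resistances in series:
R_aluminium = L/(kA) = 0.0033/(219×37) = 4.073×10^-7 K/W
R_vermiculite fill = L/(kA) = 0.075/(0.0777×37) = 0.02609 K/W
R_outer film = 1/(h_o·A) = 1/(16.2×37) = 0.001668 K/W
R_total = 0.02776 K/W;  Q = ΔT/R_total = 116/0.02776 = 4179 W
T_interface = T_inner − Q·ΣR(inner→interface) = 143 − 4180×0.02609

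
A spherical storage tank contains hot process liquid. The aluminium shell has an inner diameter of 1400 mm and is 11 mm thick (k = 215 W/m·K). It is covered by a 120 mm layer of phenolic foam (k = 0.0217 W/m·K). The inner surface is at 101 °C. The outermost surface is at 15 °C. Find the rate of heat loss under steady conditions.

Q ≈ 115 W

Radial (spherical) resistances in series:
R_aluminium shell = (1/0.7 − 1/0.711)/(4π×215) = 8.18×10^-6 K/W
R_phenolic foam = (1/0.711 − 1/0.831)/(4π×0.0217) = 0.7448 K/W
R_total = 0.7448 K/W
Q = ΔT/R_total = 86/0.7448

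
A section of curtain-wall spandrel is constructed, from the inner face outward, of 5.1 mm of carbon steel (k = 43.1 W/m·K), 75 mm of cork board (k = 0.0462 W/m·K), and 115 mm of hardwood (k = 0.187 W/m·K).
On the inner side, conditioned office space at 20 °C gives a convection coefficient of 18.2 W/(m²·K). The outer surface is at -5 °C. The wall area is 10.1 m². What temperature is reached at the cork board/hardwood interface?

T ≈ 1.7 °C

Model the wall as resistances in series:
R_inner film = 1/(h_i·A) = 1/(18.2×10.1) = 0.00544 K/W
R_carbon steel = L/(kA) = 0.0051/(43.1×10.1) = 1.172×10^-5 K/W
R_cork board = L/(kA) = 0.075/(0.0462×10.1) = 0.1607 K/W
R_hardwood = L/(kA) = 0.115/(0.187×10.1) = 0.06089 K/W
R_total = 0.2271 K/W;  Q = ΔT/R_total = 25/0.2271 = 110.1 W
T_interface = T_inner − Q·ΣR(inner→interface) = 20 − 110×0.1662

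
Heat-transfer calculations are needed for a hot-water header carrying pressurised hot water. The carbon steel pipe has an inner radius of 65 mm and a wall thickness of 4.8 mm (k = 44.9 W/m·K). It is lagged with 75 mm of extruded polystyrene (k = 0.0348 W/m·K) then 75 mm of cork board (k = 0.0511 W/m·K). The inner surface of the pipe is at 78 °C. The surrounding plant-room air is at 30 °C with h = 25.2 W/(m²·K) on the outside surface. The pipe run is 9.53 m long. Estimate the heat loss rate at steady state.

Q ≈ 98 W

For a radial system each layer contributes R = ln(r_out/r_in)/(2πkL); films add R = 1/(hA).
R_carbon steel pipe wall = ln(69.8/65)/(2π×44.9×9.53) = 2.65×10^-5 K/W
R_extruded polystyrene = ln(144.8/69.8)/(2π×0.0348×9.53) = 0.3502 K/W
R_cork board = ln(219.8/144.8)/(2π×0.0511×9.53) = 0.1364 K/W
R_outer film = 1/(h_o·2πr_oL) = 1/(25.2×2π×0.2198×9.53) = 0.003015 K/W
R_total = 0.4896 K/W
Q = ΔT/R_total = 48/0.4896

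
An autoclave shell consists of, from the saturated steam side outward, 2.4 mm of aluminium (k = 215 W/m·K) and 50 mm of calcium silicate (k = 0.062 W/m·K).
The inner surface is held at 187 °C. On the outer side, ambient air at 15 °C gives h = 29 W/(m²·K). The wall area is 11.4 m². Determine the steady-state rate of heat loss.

Thermal resistances in series:
R_aluminium = L/(kA) = 0.0024/(215×11.4) = 9.792×10^-7 K/W
R_calcium silicate = L/(kA) = 0.05/(0.062×11.4) = 0.07074 K/W
R_outer film = 1/(h_o·A) = 1/(29×11.4) = 0.003025 K/W
R_total = 0.07377 K/W
Q = ΔT / R_total = 172 / 0.07377

Q ≈ 2330 W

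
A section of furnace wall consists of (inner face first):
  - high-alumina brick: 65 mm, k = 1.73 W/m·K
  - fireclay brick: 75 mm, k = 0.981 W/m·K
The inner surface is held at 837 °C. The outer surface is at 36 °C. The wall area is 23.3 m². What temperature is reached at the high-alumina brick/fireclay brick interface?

T ≈ 573 °C

Using the resistance-network approach (series):
R_high-alumina brick = L/(kA) = 0.065/(1.73×23.3) = 0.001613 K/W
R_fireclay brick = L/(kA) = 0.075/(0.981×23.3) = 0.003281 K/W
R_total = 0.004894 K/W;  Q = ΔT/R_total = 801/0.004894 = 163700 W
T_interface = T_inner − Q·ΣR(inner→interface) = 837 − 164000×0.001613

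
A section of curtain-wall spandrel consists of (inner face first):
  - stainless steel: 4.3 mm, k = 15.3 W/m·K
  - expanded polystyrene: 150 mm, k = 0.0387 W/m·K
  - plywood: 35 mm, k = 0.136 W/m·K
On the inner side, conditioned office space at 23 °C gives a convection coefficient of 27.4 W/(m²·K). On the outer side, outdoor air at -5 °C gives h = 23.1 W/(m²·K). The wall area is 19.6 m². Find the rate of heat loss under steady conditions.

Q ≈ 130 W

Series thermal resistances:
R_inner film = 1/(h_i·A) = 1/(27.4×19.6) = 0.001862 K/W
R_stainless steel = L/(kA) = 0.0043/(15.3×19.6) = 1.434×10^-5 K/W
R_expanded polystyrene = L/(kA) = 0.15/(0.0387×19.6) = 0.1978 K/W
R_plywood = L/(kA) = 0.035/(0.136×19.6) = 0.01313 K/W
R_outer film = 1/(h_o·A) = 1/(23.1×19.6) = 0.002209 K/W
R_total = 0.215 K/W
Q = ΔT / R_total = 28 / 0.215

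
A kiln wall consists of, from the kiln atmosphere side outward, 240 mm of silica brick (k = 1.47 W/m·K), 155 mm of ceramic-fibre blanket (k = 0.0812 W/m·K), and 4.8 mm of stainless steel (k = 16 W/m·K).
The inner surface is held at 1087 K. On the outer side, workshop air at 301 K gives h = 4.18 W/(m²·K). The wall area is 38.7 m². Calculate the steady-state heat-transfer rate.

Q ≈ 13200 W

Using the resistance-network approach (series):
R_silica brick = L/(kA) = 0.24/(1.47×38.7) = 0.004219 K/W
R_ceramic-fibre blanket = L/(kA) = 0.155/(0.0812×38.7) = 0.04932 K/W
R_stainless steel = L/(kA) = 0.0048/(16×38.7) = 7.752×10^-6 K/W
R_outer film = 1/(h_o·A) = 1/(4.18×38.7) = 0.006182 K/W
R_total = 0.05973 K/W
Q = ΔT / R_total = 786 / 0.05973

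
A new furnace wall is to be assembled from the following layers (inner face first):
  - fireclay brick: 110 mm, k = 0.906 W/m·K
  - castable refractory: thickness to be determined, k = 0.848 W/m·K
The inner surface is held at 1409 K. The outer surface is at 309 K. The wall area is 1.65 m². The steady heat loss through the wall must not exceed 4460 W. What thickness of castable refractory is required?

L ≈ 242 mm

Model the wall as resistances in series:
R_fireclay brick = L/(kA) = 0.11/(0.906×1.65) = 0.07358 K/W
Sum of the known resistances R_other = 0.07358 K/W
Required total resistance R_tot = ΔT/Q_allow = 1100/4460 = 0.2466 K/W
R_castable refractory = R_tot − R_other = 0.1731 K/W
L = R·k·A = 0.1731×0.848×1.65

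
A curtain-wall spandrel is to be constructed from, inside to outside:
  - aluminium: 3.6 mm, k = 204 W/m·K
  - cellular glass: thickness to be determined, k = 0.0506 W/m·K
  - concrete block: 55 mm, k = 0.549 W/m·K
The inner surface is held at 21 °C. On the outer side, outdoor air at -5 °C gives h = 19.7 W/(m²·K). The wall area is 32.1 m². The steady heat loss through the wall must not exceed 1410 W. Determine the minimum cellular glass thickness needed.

Using the resistance-network approach (series):
R_aluminium = L/(kA) = 0.0036/(204×32.1) = 5.498×10^-7 K/W
R_concrete block = L/(kA) = 0.055/(0.549×32.1) = 0.003121 K/W
R_outer film = 1/(h_o·A) = 1/(19.7×32.1) = 0.001581 K/W
Sum of the known resistances R_other = 0.004703 K/W
Required total resistance R_tot = ΔT/Q_allow = 26/1410 = 0.01844 K/W
R_cellular glass = R_tot − R_other = 0.01374 K/W
L = R·k·A = 0.01374×0.0506×32.1

L ≈ 22.3 mm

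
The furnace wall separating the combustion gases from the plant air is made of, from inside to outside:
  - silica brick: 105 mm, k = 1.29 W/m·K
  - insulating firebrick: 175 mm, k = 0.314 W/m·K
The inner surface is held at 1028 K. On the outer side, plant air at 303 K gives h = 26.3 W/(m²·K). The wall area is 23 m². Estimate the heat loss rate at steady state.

Q ≈ 24600 W

Thermal resistances in series:
R_silica brick = L/(kA) = 0.105/(1.29×23) = 0.003539 K/W
R_insulating firebrick = L/(kA) = 0.175/(0.314×23) = 0.02423 K/W
R_outer film = 1/(h_o·A) = 1/(26.3×23) = 0.001653 K/W
R_total = 0.02942 K/W
Q = ΔT / R_total = 725 / 0.02942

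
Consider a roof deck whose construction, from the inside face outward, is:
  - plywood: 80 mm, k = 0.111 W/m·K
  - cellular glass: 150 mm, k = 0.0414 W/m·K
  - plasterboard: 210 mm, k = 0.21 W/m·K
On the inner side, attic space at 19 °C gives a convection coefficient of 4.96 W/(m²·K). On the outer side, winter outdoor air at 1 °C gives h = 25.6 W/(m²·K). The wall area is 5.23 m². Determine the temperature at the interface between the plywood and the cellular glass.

Using the resistance-network approach (series):
R_inner film = 1/(h_i·A) = 1/(4.96×5.23) = 0.03855 K/W
R_plywood = L/(kA) = 0.08/(0.111×5.23) = 0.1378 K/W
R_cellular glass = L/(kA) = 0.15/(0.0414×5.23) = 0.6928 K/W
R_plasterboard = L/(kA) = 0.21/(0.21×5.23) = 0.1912 K/W
R_outer film = 1/(h_o·A) = 1/(25.6×5.23) = 0.007469 K/W
R_total = 1.068 K/W;  Q = ΔT/R_total = 18/1.068 = 16.86 W
T_interface = T_inner − Q·ΣR(inner→interface) = 19 − 16.9×0.1764

T ≈ 16 °C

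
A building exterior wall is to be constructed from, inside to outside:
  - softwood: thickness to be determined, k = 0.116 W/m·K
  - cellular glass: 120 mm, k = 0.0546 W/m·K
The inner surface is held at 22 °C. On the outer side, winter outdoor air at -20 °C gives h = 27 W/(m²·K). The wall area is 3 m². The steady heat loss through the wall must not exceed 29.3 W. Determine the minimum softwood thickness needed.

Treating each layer as a thermal resistance in series:
R_cellular glass = L/(kA) = 0.12/(0.0546×3) = 0.7326 K/W
R_outer film = 1/(h_o·A) = 1/(27×3) = 0.01235 K/W
Sum of the known resistances R_other = 0.7449 K/W
Required total resistance R_tot = ΔT/Q_allow = 42/29.3 = 1.433 K/W
R_softwood = R_tot − R_other = 0.6885 K/W
L = R·k·A = 0.6885×0.116×3

L ≈ 240 mm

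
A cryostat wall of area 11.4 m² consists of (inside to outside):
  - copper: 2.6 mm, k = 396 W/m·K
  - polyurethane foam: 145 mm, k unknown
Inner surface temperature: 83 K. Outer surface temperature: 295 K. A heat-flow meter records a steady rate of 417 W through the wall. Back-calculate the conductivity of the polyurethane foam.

Treating each layer as a thermal resistance in series:
R_copper = L/(kA) = 0.0026/(396×11.4) = 5.759×10^-7 K/W
Sum of known resistances R_other = 5.759×10^-7 K/W
Total R = ΔT/Q = 212/417 = 0.5084 K/W
R_polyurethane foam = R_total − R_other = 0.5084 K/W
k = L/(R·A) = 0.145/(0.5084×11.4)

k ≈ 0.025 W/(m·K)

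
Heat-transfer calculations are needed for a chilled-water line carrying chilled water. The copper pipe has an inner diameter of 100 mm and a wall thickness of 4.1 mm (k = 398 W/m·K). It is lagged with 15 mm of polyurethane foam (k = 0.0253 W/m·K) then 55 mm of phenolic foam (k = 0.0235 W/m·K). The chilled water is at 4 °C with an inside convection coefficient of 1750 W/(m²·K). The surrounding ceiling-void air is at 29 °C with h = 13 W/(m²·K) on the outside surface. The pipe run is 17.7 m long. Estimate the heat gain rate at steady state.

For a radial system each layer contributes R = ln(r_out/r_in)/(2πkL); films add R = 1/(hA).
R_inner film = 1/(h_i·2πr₁L) = 1/(1750×2π×0.05×17.7) = 1.028×10^-4 K/W
R_copper pipe wall = ln(54.1/50)/(2π×398×17.7) = 1.781×10^-6 K/W
R_polyurethane foam = ln(69.1/54.1)/(2π×0.0253×17.7) = 0.08698 K/W
R_phenolic foam = ln(124.1/69.1)/(2π×0.0235×17.7) = 0.224 K/W
R_outer film = 1/(h_o·2πr_oL) = 1/(13×2π×0.1241×17.7) = 0.005574 K/W
R_total = 0.3167 K/W
Q = ΔT/R_total = 25/0.3167

Q ≈ 78.9 W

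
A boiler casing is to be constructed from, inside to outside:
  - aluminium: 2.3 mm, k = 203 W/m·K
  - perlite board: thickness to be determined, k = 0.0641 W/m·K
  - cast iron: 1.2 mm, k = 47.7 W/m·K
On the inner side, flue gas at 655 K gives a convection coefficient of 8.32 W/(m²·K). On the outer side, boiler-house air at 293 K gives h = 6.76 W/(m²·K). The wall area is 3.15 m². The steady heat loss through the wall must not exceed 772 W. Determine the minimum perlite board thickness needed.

Series thermal resistances:
R_inner film = 1/(h_i·A) = 1/(8.32×3.15) = 0.03816 K/W
R_aluminium = L/(kA) = 0.0023/(203×3.15) = 3.597×10^-6 K/W
R_cast iron = L/(kA) = 0.0012/(47.7×3.15) = 7.986×10^-6 K/W
R_outer film = 1/(h_o·A) = 1/(6.76×3.15) = 0.04696 K/W
Sum of the known resistances R_other = 0.08513 K/W
Required total resistance R_tot = ΔT/Q_allow = 362/772 = 0.4689 K/W
R_perlite board = R_tot − R_other = 0.3838 K/W
L = R·k·A = 0.3838×0.0641×3.15

L ≈ 77.5 mm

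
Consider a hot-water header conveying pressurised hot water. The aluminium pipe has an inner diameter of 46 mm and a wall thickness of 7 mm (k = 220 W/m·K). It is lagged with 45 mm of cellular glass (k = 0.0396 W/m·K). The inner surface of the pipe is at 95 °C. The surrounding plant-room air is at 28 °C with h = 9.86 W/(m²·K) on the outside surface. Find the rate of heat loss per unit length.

q′ ≈ 17.2 W/m

Treating each annulus and film as a series resistance:
R_aluminium pipe wall = ln(30/23)/(2π×220×1) = 1.922×10^-4 K/W
R_cellular glass = ln(75/30)/(2π×0.0396×1) = 3.683 K/W
R_outer film = 1/(h_o·2πr_oL) = 1/(9.86×2π×0.075×1) = 0.2152 K/W
R_total = 3.898 K/W
Q = ΔT/R_total = 67/3.898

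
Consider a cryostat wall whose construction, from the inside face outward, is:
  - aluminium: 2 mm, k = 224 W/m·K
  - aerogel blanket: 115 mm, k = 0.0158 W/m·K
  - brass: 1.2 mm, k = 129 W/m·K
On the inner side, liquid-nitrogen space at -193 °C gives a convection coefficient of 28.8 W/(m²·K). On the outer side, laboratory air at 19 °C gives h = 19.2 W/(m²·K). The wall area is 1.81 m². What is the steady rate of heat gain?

Model the wall as resistances in series:
R_inner film = 1/(h_i·A) = 1/(28.8×1.81) = 0.01918 K/W
R_aluminium = L/(kA) = 0.002/(224×1.81) = 4.933×10^-6 K/W
R_aerogel blanket = L/(kA) = 0.115/(0.0158×1.81) = 4.021 K/W
R_brass = L/(kA) = 0.0012/(129×1.81) = 5.139×10^-6 K/W
R_outer film = 1/(h_o·A) = 1/(19.2×1.81) = 0.02878 K/W
R_total = 4.069 K/W
Q = ΔT / R_total = 212 / 4.069

Q ≈ 52.1 W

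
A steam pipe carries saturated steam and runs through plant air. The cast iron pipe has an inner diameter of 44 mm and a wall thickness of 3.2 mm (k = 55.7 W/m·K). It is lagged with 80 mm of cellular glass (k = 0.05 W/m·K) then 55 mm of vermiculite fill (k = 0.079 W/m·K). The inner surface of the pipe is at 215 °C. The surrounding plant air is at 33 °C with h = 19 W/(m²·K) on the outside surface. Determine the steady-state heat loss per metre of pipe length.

q′ ≈ 33.4 W/m

Cylindrical conduction, so R = ln(r₂/r₁)/(2πkL) per layer, in series:
R_cast iron pipe wall = ln(25.2/22)/(2π×55.7×1) = 3.88×10^-4 K/W
R_cellular glass = ln(105.2/25.2)/(2π×0.05×1) = 4.549 K/W
R_vermiculite fill = ln(160.2/105.2)/(2π×0.079×1) = 0.8473 K/W
R_outer film = 1/(h_o·2πr_oL) = 1/(19×2π×0.1602×1) = 0.05229 K/W
R_total = 5.449 K/W
Q = ΔT/R_total = 182/5.449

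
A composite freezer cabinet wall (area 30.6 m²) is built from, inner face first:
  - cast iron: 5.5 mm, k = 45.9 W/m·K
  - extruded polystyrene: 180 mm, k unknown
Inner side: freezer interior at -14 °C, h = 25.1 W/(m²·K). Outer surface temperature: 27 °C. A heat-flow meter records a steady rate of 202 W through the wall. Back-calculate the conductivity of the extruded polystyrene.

k ≈ 0.0292 W/(m·K)

Thermal resistances in series:
R_inner film = 1/(h_i·A) = 1/(25.1×30.6) = 0.001302 K/W
R_cast iron = L/(kA) = 0.0055/(45.9×30.6) = 3.916×10^-6 K/W
Sum of known resistances R_other = 0.001306 K/W
Total R = ΔT/Q = 41/202 = 0.203 K/W
R_extruded polystyrene = R_total − R_other = 0.2017 K/W
k = L/(R·A) = 0.18/(0.2017×30.6)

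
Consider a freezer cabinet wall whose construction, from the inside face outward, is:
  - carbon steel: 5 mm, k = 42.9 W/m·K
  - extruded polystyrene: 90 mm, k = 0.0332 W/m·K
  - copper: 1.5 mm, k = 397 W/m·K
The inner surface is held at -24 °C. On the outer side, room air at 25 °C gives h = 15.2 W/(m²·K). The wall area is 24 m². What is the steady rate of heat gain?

Q ≈ 424 W

Thermal resistances in series:
R_carbon steel = L/(kA) = 0.005/(42.9×24) = 4.856×10^-6 K/W
R_extruded polystyrene = L/(kA) = 0.09/(0.0332×24) = 0.113 K/W
R_copper = L/(kA) = 0.0015/(397×24) = 1.574×10^-7 K/W
R_outer film = 1/(h_o·A) = 1/(15.2×24) = 0.002741 K/W
R_total = 0.1157 K/W
Q = ΔT / R_total = 49 / 0.1157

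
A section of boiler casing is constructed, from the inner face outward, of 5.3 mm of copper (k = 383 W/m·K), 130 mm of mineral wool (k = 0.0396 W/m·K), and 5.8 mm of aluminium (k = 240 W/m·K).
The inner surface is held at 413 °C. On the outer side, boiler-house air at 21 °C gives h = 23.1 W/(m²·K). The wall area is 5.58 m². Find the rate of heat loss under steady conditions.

Q ≈ 658 W

Series thermal resistances:
R_copper = L/(kA) = 0.0053/(383×5.58) = 2.48×10^-6 K/W
R_mineral wool = L/(kA) = 0.13/(0.0396×5.58) = 0.5883 K/W
R_aluminium = L/(kA) = 0.0058/(240×5.58) = 4.331×10^-6 K/W
R_outer film = 1/(h_o·A) = 1/(23.1×5.58) = 0.007758 K/W
R_total = 0.5961 K/W
Q = ΔT / R_total = 392 / 0.5961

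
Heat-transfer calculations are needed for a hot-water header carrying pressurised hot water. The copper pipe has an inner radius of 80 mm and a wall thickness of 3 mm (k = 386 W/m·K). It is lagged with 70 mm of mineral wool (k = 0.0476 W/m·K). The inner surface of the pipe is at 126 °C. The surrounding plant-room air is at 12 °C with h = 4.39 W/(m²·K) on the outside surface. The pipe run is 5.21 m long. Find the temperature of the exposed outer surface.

T ≈ 23.8 °C

For a radial system each layer contributes R = ln(r_out/r_in)/(2πkL); films add R = 1/(hA).
R_copper pipe wall = ln(83/80)/(2π×386×5.21) = 2.913×10^-6 K/W
R_mineral wool = ln(153/83)/(2π×0.0476×5.21) = 0.3925 K/W
R_outer film = 1/(h_o·2πr_oL) = 1/(4.39×2π×0.153×5.21) = 0.04548 K/W
R_total = 0.438 K/W
Q = ΔT/R_total = 114/0.438
Q = 260 W
T_interface = T_inner − Q·ΣR(inner→interface) = 126 − 260×0.3925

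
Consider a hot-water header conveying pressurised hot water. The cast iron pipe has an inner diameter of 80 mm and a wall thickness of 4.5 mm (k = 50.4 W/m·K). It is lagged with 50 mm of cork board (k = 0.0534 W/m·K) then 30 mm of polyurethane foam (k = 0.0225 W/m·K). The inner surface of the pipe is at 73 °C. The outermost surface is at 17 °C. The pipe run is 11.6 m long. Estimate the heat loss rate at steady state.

Radial resistances (cylindrical: R_cond = ln(r_o/r_i)/(2πkL), R_conv = 1/(h·2πrL)):
R_cast iron pipe wall = ln(44.5/40)/(2π×50.4×11.6) = 2.902×10^-5 K/W
R_cork board = ln(94.5/44.5)/(2π×0.0534×11.6) = 0.1935 K/W
R_polyurethane foam = ln(124.5/94.5)/(2π×0.0225×11.6) = 0.1681 K/W
R_total = 0.3617 K/W
Q = ΔT/R_total = 56/0.3617

Q ≈ 155 W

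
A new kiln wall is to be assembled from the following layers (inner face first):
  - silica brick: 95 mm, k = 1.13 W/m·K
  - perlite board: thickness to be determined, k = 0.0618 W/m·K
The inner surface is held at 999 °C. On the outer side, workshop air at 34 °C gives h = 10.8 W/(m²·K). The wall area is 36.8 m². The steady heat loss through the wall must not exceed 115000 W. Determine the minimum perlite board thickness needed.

Using the resistance-network approach (series):
R_silica brick = L/(kA) = 0.095/(1.13×36.8) = 0.002285 K/W
R_outer film = 1/(h_o·A) = 1/(10.8×36.8) = 0.002516 K/W
Sum of the known resistances R_other = 0.004801 K/W
Required total resistance R_tot = ΔT/Q_allow = 965/115000 = 0.008391 K/W
R_perlite board = R_tot − R_other = 0.003591 K/W
L = R·k·A = 0.003591×0.0618×36.8

L ≈ 8.17 mm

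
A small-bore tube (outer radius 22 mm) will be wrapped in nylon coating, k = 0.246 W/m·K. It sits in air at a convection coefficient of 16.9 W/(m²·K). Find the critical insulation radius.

For a cylinder r_cr = k/h = 0.246/16.9
r_cr = 14.6 mm; since the bare radius (22 mm) is above r_cr, any added insulation will reduce heat loss.

r_cr ≈ 14.6 mm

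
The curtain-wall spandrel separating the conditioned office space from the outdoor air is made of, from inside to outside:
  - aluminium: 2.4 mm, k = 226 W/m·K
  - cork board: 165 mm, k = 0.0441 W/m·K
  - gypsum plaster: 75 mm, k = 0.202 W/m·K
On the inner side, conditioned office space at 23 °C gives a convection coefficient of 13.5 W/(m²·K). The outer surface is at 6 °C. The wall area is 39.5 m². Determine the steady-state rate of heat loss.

Series thermal resistances:
R_inner film = 1/(h_i·A) = 1/(13.5×39.5) = 0.001875 K/W
R_aluminium = L/(kA) = 0.0024/(226×39.5) = 2.688×10^-7 K/W
R_cork board = L/(kA) = 0.165/(0.0441×39.5) = 0.09472 K/W
R_gypsum plaster = L/(kA) = 0.075/(0.202×39.5) = 0.0094 K/W
R_total = 0.106 K/W
Q = ΔT / R_total = 17 / 0.106

Q ≈ 160 W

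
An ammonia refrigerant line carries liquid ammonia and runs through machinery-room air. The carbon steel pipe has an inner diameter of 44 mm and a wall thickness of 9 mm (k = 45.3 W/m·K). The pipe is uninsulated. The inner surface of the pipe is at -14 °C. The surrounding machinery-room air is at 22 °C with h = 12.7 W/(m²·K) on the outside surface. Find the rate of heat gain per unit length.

q′ ≈ 88.8 W/m

For a radial system each layer contributes R = ln(r_out/r_in)/(2πkL); films add R = 1/(hA).
R_carbon steel pipe wall = ln(31/22)/(2π×45.3×1) = 0.001205 K/W
R_outer film = 1/(h_o·2πr_oL) = 1/(12.7×2π×0.031×1) = 0.4043 K/W
R_total = 0.4055 K/W
Q = ΔT/R_total = 36/0.4055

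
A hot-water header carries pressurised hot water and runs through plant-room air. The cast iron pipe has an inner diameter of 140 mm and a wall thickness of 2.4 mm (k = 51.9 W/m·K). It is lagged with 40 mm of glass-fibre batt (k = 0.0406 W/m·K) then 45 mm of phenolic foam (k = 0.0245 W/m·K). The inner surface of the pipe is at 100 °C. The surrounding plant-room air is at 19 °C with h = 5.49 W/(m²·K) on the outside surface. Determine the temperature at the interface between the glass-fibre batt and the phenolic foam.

For a radial system each layer contributes R = ln(r_out/r_in)/(2πkL); films add R = 1/(hA).
R_cast iron pipe wall = ln(72.4/70)/(2π×51.9×1) = 1.034×10^-4 K/W
R_glass-fibre batt = ln(112.4/72.4)/(2π×0.0406×1) = 1.724 K/W
R_phenolic foam = ln(157.4/112.4)/(2π×0.0245×1) = 2.187 K/W
R_outer film = 1/(h_o·2πr_oL) = 1/(5.49×2π×0.1574×1) = 0.1842 K/W
R_total = 4.096 K/W
Q = ΔT/R_total = 81/4.096
Q = 19.8 W/m
T_interface = T_inner − Q·ΣR(inner→interface) = 100 − 19.8×1.724

T ≈ 65.9 °C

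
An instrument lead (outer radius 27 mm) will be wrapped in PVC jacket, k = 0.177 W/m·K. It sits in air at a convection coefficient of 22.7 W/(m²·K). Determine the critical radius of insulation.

r_cr ≈ 7.8 mm

For a cylinder r_cr = k/h = 0.177/22.7
r_cr = 7.8 mm; since the bare radius (27 mm) is above r_cr, any added insulation will reduce heat loss.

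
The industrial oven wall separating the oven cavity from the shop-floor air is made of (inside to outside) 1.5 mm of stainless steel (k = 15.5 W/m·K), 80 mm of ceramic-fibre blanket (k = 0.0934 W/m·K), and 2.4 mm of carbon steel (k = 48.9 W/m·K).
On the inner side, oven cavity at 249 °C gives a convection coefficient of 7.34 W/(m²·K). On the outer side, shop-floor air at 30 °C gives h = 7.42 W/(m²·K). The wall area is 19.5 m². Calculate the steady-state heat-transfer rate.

Q ≈ 3790 W

Treating each layer as a thermal resistance in series:
R_inner film = 1/(h_i·A) = 1/(7.34×19.5) = 0.006987 K/W
R_stainless steel = L/(kA) = 0.0015/(15.5×19.5) = 4.963×10^-6 K/W
R_ceramic-fibre blanket = L/(kA) = 0.08/(0.0934×19.5) = 0.04392 K/W
R_carbon steel = L/(kA) = 0.0024/(48.9×19.5) = 2.517×10^-6 K/W
R_outer film = 1/(h_o·A) = 1/(7.42×19.5) = 0.006911 K/W
R_total = 0.05783 K/W
Q = ΔT / R_total = 219 / 0.05783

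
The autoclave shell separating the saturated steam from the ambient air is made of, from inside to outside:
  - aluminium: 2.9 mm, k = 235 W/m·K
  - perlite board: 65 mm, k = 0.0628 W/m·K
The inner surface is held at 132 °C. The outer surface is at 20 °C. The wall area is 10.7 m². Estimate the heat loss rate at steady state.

Q ≈ 1160 W

Treating each layer as a thermal resistance in series:
R_aluminium = L/(kA) = 0.0029/(235×10.7) = 1.153×10^-6 K/W
R_perlite board = L/(kA) = 0.065/(0.0628×10.7) = 0.09673 K/W
R_total = 0.09673 K/W
Q = ΔT / R_total = 112 / 0.09673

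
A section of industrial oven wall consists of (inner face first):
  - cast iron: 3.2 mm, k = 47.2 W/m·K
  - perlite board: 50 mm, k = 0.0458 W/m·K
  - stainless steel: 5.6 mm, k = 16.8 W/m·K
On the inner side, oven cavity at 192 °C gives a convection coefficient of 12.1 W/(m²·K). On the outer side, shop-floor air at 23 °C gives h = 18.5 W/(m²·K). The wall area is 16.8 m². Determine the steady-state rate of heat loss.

Model the wall as resistances in series:
R_inner film = 1/(h_i·A) = 1/(12.1×16.8) = 0.004919 K/W
R_cast iron = L/(kA) = 0.0032/(47.2×16.8) = 4.036×10^-6 K/W
R_perlite board = L/(kA) = 0.05/(0.0458×16.8) = 0.06498 K/W
R_stainless steel = L/(kA) = 0.0056/(16.8×16.8) = 1.984×10^-5 K/W
R_outer film = 1/(h_o·A) = 1/(18.5×16.8) = 0.003218 K/W
R_total = 0.07314 K/W
Q = ΔT / R_total = 169 / 0.07314

Q ≈ 2310 W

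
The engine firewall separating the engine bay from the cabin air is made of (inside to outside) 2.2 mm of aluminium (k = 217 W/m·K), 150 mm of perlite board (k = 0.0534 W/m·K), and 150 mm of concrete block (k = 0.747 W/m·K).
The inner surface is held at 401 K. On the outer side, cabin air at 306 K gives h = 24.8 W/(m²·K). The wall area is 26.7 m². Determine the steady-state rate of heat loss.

Q ≈ 832 W

Using the resistance-network approach (series):
R_aluminium = L/(kA) = 0.0022/(217×26.7) = 3.797×10^-7 K/W
R_perlite board = L/(kA) = 0.15/(0.0534×26.7) = 0.1052 K/W
R_concrete block = L/(kA) = 0.15/(0.747×26.7) = 0.007521 K/W
R_outer film = 1/(h_o·A) = 1/(24.8×26.7) = 0.00151 K/W
R_total = 0.1142 K/W
Q = ΔT / R_total = 95 / 0.1142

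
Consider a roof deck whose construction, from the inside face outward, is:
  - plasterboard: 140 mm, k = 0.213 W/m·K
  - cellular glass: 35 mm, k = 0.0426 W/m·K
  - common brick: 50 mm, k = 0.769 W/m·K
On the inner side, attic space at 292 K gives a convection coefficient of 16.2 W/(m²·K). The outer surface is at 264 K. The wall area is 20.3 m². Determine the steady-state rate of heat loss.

Q ≈ 354 W

Model the wall as resistances in series:
R_inner film = 1/(h_i·A) = 1/(16.2×20.3) = 0.003041 K/W
R_plasterboard = L/(kA) = 0.14/(0.213×20.3) = 0.03238 K/W
R_cellular glass = L/(kA) = 0.035/(0.0426×20.3) = 0.04047 K/W
R_common brick = L/(kA) = 0.05/(0.769×20.3) = 0.003203 K/W
R_total = 0.07909 K/W
Q = ΔT / R_total = 28 / 0.07909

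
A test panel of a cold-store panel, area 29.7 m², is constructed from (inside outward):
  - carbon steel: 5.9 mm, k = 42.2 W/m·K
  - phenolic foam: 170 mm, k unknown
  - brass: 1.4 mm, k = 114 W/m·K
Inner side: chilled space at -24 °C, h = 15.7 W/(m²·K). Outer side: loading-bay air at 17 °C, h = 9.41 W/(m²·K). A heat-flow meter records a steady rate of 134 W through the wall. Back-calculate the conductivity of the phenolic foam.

Treating each layer as a thermal resistance in series:
R_inner film = 1/(h_i·A) = 1/(15.7×29.7) = 0.002145 K/W
R_carbon steel = L/(kA) = 0.0059/(42.2×29.7) = 4.707×10^-6 K/W
R_brass = L/(kA) = 0.0014/(114×29.7) = 4.135×10^-7 K/W
R_outer film = 1/(h_o·A) = 1/(9.41×29.7) = 0.003578 K/W
Sum of known resistances R_other = 0.005728 K/W
Total R = ΔT/Q = 41/134 = 0.306 K/W
R_phenolic foam = R_total − R_other = 0.3002 K/W
k = L/(R·A) = 0.17/(0.3002×29.7)

k ≈ 0.0191 W/(m·K)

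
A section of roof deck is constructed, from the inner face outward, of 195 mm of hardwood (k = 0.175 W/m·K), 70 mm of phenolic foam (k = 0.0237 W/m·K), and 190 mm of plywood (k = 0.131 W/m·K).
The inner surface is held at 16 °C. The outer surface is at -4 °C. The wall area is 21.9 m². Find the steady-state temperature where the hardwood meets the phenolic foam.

Treating each layer as a thermal resistance in series:
R_hardwood = L/(kA) = 0.195/(0.175×21.9) = 0.05088 K/W
R_phenolic foam = L/(kA) = 0.07/(0.0237×21.9) = 0.1349 K/W
R_plywood = L/(kA) = 0.19/(0.131×21.9) = 0.06623 K/W
R_total = 0.252 K/W;  Q = ΔT/R_total = 20/0.252 = 79.37 W
T_interface = T_inner − Q·ΣR(inner→interface) = 16 − 79.4×0.05088

T ≈ 12 °C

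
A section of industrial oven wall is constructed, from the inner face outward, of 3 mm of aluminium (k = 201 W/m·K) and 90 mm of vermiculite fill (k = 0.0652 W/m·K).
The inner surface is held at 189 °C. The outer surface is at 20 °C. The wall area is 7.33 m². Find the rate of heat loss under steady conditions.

Q ≈ 897 W

Treating each layer as a thermal resistance in series:
R_aluminium = L/(kA) = 0.003/(201×7.33) = 2.036×10^-6 K/W
R_vermiculite fill = L/(kA) = 0.09/(0.0652×7.33) = 0.1883 K/W
R_total = 0.1883 K/W
Q = ΔT / R_total = 169 / 0.1883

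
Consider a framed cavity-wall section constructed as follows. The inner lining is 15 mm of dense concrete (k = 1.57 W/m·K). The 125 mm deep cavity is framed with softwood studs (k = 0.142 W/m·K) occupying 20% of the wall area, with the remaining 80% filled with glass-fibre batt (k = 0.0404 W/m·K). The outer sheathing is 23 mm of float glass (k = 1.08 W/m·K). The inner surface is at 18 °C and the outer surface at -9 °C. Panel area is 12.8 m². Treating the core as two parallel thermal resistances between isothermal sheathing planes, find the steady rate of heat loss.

Q ≈ 165 W

Sheathing layers in series; stud and cavity paths in parallel between them.
R_inner = 0.015/(1.57×12.8) = 7.464×10^-4 K/W
R_stud  = 0.125/(0.142×0.2×12.8) = 0.3439 K/W
R_cav   = 0.125/(0.0404×0.8×12.8) = 0.3022 K/W
1/R_core = 1/R_stud + 1/R_cav → R_core = 0.1608 K/W
R_outer = 0.023/(1.08×12.8) = 0.001664 K/W
R_total = 0.1632 K/W
Q = ΔT/R_total = 27/0.1632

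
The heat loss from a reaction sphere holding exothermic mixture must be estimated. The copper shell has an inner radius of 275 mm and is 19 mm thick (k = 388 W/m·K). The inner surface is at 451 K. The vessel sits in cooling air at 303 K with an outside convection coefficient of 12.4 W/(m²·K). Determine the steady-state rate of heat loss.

Spherical conduction: R = (1/r_in − 1/r_out)/(4πk) per layer; series-sum.
R_copper shell = (1/0.275 − 1/0.294)/(4π×388) = 4.82×10^-5 K/W
R_outer film = 1/(h·4πr_o²) = 1/(12.4×4π×0.294²) = 0.07425 K/W
R_total = 0.07429 K/W
Q = ΔT/R_total = 148/0.07429

Q ≈ 1990 W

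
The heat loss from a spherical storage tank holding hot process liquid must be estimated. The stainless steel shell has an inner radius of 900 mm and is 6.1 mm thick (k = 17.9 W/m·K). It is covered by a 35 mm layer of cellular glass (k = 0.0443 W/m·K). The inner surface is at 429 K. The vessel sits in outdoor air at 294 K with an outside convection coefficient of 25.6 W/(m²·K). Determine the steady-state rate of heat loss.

Spherical conduction: R = (1/r_in − 1/r_out)/(4πk) per layer; series-sum.
R_stainless steel shell = (1/0.9 − 1/0.9061)/(4π×17.9) = 3.325×10^-5 K/W
R_cellular glass = (1/0.9061 − 1/0.9411)/(4π×0.0443) = 0.07373 K/W
R_outer film = 1/(h·4πr_o²) = 1/(25.6×4π×0.9411²) = 0.00351 K/W
R_total = 0.07727 K/W
Q = ΔT/R_total = 135/0.07727

Q ≈ 1750 W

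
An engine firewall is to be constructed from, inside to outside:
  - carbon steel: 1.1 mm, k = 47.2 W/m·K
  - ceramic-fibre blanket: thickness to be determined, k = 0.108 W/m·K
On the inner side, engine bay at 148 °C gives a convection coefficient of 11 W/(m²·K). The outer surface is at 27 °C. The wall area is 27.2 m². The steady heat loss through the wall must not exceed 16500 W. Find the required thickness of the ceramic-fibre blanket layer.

L ≈ 11.7 mm

Thermal resistances in series:
R_inner film = 1/(h_i·A) = 1/(11×27.2) = 0.003342 K/W
R_carbon steel = L/(kA) = 0.0011/(47.2×27.2) = 8.568×10^-7 K/W
Sum of the known resistances R_other = 0.003343 K/W
Required total resistance R_tot = ΔT/Q_allow = 121/16500 = 0.007333 K/W
R_ceramic-fibre blanket = R_tot − R_other = 0.00399 K/W
L = R·k·A = 0.00399×0.108×27.2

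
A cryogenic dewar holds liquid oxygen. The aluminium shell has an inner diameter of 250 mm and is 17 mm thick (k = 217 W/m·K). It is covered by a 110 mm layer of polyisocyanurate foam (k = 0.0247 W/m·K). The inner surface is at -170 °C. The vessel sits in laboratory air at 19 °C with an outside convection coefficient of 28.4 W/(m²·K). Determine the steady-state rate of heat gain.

For a spherical shell R = (1/r₁ − 1/r₂)/(4πk); film R = 1/(h·4πr²). In series:
R_aluminium shell = (1/0.125 − 1/0.142)/(4π×217) = 3.512×10^-4 K/W
R_polyisocyanurate foam = (1/0.142 − 1/0.252)/(4π×0.0247) = 9.904 K/W
R_outer film = 1/(h·4πr_o²) = 1/(28.4×4π×0.252²) = 0.04412 K/W
R_total = 9.948 K/W
Q = ΔT/R_total = 189/9.948

Q ≈ 19 W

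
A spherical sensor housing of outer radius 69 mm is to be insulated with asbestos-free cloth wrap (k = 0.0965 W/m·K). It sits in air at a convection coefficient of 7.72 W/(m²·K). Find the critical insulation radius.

r_cr ≈ 25 mm

For a sphere r_cr = 2k/h = 2×0.0965/7.72
r_cr = 25 mm; since the bare radius (69 mm) is above r_cr, any added insulation will reduce heat loss.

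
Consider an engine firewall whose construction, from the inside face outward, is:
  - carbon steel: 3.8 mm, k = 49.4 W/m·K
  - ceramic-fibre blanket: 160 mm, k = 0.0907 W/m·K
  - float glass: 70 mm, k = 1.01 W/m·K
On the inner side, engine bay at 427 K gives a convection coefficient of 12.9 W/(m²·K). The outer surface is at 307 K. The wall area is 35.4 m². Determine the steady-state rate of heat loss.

Treating each layer as a thermal resistance in series:
R_inner film = 1/(h_i·A) = 1/(12.9×35.4) = 0.00219 K/W
R_carbon steel = L/(kA) = 0.0038/(49.4×35.4) = 2.173×10^-6 K/W
R_ceramic-fibre blanket = L/(kA) = 0.16/(0.0907×35.4) = 0.04983 K/W
R_float glass = L/(kA) = 0.07/(1.01×35.4) = 0.001958 K/W
R_total = 0.05398 K/W
Q = ΔT / R_total = 120 / 0.05398

Q ≈ 2220 W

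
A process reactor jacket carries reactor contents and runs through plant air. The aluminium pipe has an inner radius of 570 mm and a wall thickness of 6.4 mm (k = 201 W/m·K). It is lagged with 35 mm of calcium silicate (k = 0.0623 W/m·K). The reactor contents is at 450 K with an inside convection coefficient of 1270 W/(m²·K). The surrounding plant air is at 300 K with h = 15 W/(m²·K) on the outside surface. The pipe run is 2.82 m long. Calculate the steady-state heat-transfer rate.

For a radial system each layer contributes R = ln(r_out/r_in)/(2πkL); films add R = 1/(hA).
R_inner film = 1/(h_i·2πr₁L) = 1/(1270×2π×0.57×2.82) = 7.796×10^-5 K/W
R_aluminium pipe wall = ln(576.4/570)/(2π×201×2.82) = 3.135×10^-6 K/W
R_calcium silicate = ln(611.4/576.4)/(2π×0.0623×2.82) = 0.0534 K/W
R_outer film = 1/(h_o·2πr_oL) = 1/(15×2π×0.6114×2.82) = 0.006154 K/W
R_total = 0.05964 K/W
Q = ΔT/R_total = 150/0.05964

Q ≈ 2520 W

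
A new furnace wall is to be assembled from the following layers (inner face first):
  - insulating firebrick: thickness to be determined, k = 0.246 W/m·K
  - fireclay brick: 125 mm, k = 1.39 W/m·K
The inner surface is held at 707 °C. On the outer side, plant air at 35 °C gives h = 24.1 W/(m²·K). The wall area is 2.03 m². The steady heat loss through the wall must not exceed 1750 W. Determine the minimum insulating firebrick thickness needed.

L ≈ 159 mm

Series thermal resistances:
R_fireclay brick = L/(kA) = 0.125/(1.39×2.03) = 0.0443 K/W
R_outer film = 1/(h_o·A) = 1/(24.1×2.03) = 0.02044 K/W
Sum of the known resistances R_other = 0.06474 K/W
Required total resistance R_tot = ΔT/Q_allow = 672/1750 = 0.384 K/W
R_insulating firebrick = R_tot − R_other = 0.3193 K/W
L = R·k·A = 0.3193×0.246×2.03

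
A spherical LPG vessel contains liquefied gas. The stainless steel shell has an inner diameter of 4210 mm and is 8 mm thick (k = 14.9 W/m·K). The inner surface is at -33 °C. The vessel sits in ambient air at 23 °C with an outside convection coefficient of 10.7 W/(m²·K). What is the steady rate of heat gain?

Spherical conduction: R = (1/r_in − 1/r_out)/(4πk) per layer; series-sum.
R_stainless steel shell = (1/2.105 − 1/2.113)/(4π×14.9) = 9.606×10^-6 K/W
R_outer film = 1/(h·4πr_o²) = 1/(10.7×4π×2.113²) = 0.001666 K/W
R_total = 0.001675 K/W
Q = ΔT/R_total = 56/0.001675

Q ≈ 33400 W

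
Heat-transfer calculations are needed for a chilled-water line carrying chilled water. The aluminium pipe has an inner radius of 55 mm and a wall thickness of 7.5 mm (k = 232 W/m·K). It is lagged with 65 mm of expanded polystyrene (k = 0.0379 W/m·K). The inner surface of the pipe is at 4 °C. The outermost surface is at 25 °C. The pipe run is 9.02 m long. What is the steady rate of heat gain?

Cylindrical conduction, so R = ln(r₂/r₁)/(2πkL) per layer, in series:
R_aluminium pipe wall = ln(62.5/55)/(2π×232×9.02) = 9.722×10^-6 K/W
R_expanded polystyrene = ln(127.5/62.5)/(2π×0.0379×9.02) = 0.3319 K/W
R_total = 0.3319 K/W
Q = ΔT/R_total = 21/0.3319

Q ≈ 63.3 W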